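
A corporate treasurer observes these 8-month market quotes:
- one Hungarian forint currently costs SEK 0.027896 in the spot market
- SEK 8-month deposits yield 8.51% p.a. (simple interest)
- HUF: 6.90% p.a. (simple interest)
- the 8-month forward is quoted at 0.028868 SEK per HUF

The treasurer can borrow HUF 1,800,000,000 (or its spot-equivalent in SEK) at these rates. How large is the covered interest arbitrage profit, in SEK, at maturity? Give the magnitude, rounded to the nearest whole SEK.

SEK 1,291,131

T = 8/12 years.
Invest the HUF and cover forward: 1,800,000,000 × 1.046000 × 0.028868 = SEK 54,352,670.40.
Convert at spot and invest in SEK: 1,800,000,000 × 0.027896 × 1.0567333333 = SEK 53,061,539.52.
The quoted forward overvalues HUF, so borrow SEK, buy HUF at spot, deposit the HUF at 6.90%, and sell the proceeds forward at 0.028868.
The gap between the two covered legs is SEK 1,291,131.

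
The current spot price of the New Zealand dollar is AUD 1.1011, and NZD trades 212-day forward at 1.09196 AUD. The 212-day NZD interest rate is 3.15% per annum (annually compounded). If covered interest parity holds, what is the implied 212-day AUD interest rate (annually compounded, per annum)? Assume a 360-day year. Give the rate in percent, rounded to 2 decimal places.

1.70%

T = 212/360 years.
CIP gives F = S · g_AUD/g_NZD, so g_AUD/g_NZD = 1.09196/1.1011 = 0.9916992.
NZD growth factor: (1 + 0.0315)^(212/360) = 1.0184316.
So the AUD growth factor = 1.0099778.
Annualise: 1.0099778^(360/212) − 1 = 0.017002 = 1.70%.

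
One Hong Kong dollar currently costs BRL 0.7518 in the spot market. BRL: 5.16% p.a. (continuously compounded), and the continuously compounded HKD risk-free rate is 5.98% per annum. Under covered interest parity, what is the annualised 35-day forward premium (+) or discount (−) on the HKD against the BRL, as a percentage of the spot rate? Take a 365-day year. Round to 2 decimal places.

-0.82%

T = 35/365 years.
F = S · g_BRL/g_HKD = 0.7518 × 1.0049602/1.0057507 = 0.7512091.
(F − S)/S ÷ T = (0.7512091 − 0.7518)/0.7518/(35/365) = -0.008197 → -0.82%.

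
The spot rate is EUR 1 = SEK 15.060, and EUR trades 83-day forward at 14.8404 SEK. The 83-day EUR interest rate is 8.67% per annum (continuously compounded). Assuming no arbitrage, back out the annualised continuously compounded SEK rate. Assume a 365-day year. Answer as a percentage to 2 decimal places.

T = 83/365 years.
F/S = 14.8404/15.06 = 0.9854183 = (growth of SEK) / (growth of EUR).
EUR growth factor: e^(0.0867×83/365) = 1.019911.
Hence g_SEK = 1.005039.
r = ln(1.005039)/(83/365) = 0.022104 → 2.21%.

2.21%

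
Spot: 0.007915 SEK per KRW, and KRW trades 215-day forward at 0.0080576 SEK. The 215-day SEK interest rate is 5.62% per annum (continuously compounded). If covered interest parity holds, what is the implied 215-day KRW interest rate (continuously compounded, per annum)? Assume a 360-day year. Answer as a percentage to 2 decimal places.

T = 215/360 years.
F/S = 0.0080576/0.007915 = 1.0180164 = (growth of SEK) / (growth of KRW).
SEK growth factor: e^(0.0562×215/360) = 1.0341335.
That pins the KRW growth at 1.0158319.
r = ln(1.0158319)/(215/360) = 0.026302 → 2.63%.

2.63%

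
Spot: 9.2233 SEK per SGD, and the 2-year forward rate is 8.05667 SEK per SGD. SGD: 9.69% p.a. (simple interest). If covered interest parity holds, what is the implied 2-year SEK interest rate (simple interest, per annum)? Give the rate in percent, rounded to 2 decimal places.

2.14%

T = 2 years.
F/S = 8.05667/9.2233 = 0.8735127 = (growth of SEK) / (growth of SGD).
SGD growth factor: 1 + 0.0969×2 = 1.193800.
Hence g_SEK = 1.0427995.
(1.0427995 − 1)/T = 0.021400, i.e. 2.14%.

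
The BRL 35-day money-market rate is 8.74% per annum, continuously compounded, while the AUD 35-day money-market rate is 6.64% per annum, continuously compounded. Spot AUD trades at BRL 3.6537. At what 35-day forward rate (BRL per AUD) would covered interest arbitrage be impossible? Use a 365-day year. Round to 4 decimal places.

T = 35/365 years.
BRL growth factor: e^(0.0874×35/365) = 1.008416.
AUD growth factor: e^(0.0664×35/365) = 1.0063874.
So F = 3.6537 × 1.008416 / 1.0063874 = 3.661065 (BRL/AUD).

3.6611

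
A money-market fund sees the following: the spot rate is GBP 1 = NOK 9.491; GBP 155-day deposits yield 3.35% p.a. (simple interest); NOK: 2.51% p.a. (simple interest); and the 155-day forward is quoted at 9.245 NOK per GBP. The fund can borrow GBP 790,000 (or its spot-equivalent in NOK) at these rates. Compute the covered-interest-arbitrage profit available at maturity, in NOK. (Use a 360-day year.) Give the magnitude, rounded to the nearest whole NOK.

T = 155/360 years.
Route A — deposit GBP, sell forward: 790,000 × 1.014423611 × 9.245 = NOK 7,408,893.56.
Route B — convert at spot, deposit NOK: 790,000 × 9.491 × 1.010806944 = NOK 7,578,919.28.
The quoted forward undervalues GBP, so borrow GBP, convert to NOK at spot, deposit the NOK at 2.51%, and buy GBP forward at 9.245 to cover the loan.
Profit = 7,578,919.28 − 7,408,893.56 = NOK 170,026.

NOK 170,026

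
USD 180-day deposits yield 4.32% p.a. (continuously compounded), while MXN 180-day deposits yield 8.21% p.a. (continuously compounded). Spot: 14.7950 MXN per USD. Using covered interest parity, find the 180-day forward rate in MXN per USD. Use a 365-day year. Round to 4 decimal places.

T = 180/365 years.
MXN accumulates by e^(0.0821×180/365) = 1.04131847.
USD accumulates by e^(0.0432×180/365) = 1.02153266.
CIP: F = S · (grow MXN)/(grow USD) = 14.795 × 1.04131847/1.02153266 = 15.081561 MXN per USD.

15.0816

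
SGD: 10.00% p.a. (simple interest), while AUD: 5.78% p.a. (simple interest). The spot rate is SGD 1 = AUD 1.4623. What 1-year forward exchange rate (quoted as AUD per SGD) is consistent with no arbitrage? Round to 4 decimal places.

T = 1 year.
Growth of 1 AUD over T: 1 + 0.0578×1 = 1.057800.
SGD accumulates by 1 + 0.1000×1 = 1.100000.
Forward (AUD per SGD) = 1.4623 × 1.057800 / 1.100000 = 1.406201.

1.4062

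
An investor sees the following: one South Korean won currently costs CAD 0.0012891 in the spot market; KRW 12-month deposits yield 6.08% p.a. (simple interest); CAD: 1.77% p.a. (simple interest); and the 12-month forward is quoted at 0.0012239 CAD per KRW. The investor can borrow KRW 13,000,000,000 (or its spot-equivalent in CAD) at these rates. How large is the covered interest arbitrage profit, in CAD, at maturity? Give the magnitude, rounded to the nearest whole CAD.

T = 1 year.
Invest the KRW and cover forward: 13,000,000,000 × 1.060800 × 0.0012239 = CAD 16,878,070.56.
Convert at spot and invest in CAD: 13,000,000,000 × 0.0012891 × 1.017700 = CAD 17,054,921.91.
The quoted forward undervalues KRW, so borrow KRW, convert to CAD at spot, deposit the CAD at 1.77%, and buy KRW forward at 0.0012239 to cover the loan.
The gap between the two covered legs is CAD 176,851.

CAD 176,851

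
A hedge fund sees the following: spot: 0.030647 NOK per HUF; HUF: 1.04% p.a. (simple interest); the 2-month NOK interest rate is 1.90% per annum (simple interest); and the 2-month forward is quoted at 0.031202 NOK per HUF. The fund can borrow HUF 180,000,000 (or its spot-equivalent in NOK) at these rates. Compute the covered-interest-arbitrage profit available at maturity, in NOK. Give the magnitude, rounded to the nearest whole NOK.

T = 2/12 years.
Route A — deposit HUF, sell forward: 180,000,000 × 1.001733333 × 0.031202 = NOK 5,626,095.02.
Route B — convert at spot, deposit NOK: 180,000,000 × 0.030647 × 1.003166667 = NOK 5,533,928.79.
The quoted forward overvalues HUF, so borrow NOK, buy HUF at spot, deposit the HUF at 1.04%, and sell the proceeds forward at 0.031202.
Profit = 5,626,095.02 − 5,533,928.79 = NOK 92,166.

NOK 92,166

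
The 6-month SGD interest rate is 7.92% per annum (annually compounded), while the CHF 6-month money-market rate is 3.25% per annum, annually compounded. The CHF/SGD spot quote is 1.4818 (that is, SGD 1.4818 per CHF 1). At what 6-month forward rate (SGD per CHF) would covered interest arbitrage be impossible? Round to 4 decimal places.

T = 6/12 years.
Growth of 1 SGD over T: (1 + 0.0792)^(6/12) = 1.0388455.
CHF growth factor: (1 + 0.0325)^(6/12) = 1.0161201.
Forward (SGD per CHF) = 1.4818 × 1.0388455 / 1.0161201 = 1.514940.

1.5149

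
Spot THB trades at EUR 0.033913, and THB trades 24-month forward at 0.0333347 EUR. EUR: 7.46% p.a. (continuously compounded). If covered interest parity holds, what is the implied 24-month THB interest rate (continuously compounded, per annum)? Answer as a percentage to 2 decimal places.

T = 2 years.
By CIP, F/S equals the EUR-to-THB growth ratio: 0.0333347/0.033913 = 0.9829475.
EUR growth factor: e^(0.0746×2) = 1.1609051.
Hence g_THB = 1.1810449.
r = ln(1.1810449)/2 = 0.083200 → 8.32%.

8.32%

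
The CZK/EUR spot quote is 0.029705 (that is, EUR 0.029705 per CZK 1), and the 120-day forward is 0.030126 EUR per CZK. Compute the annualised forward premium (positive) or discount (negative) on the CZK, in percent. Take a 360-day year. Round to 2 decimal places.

+4.25%

T = 120/360 years.
CZK trades forward at +1.41727% vs spot over the period.
×(1/T) gives 4.25% p.a.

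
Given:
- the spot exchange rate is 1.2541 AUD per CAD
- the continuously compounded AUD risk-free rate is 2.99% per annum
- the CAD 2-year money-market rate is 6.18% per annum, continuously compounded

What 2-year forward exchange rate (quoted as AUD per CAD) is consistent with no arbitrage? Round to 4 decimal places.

T = 2 years.
AUD accumulates by e^(0.0299×2) = 1.0616242.
CAD accumulates by e^(0.0618×2) = 1.1315632.
So F = 1.2541 × 1.0616242 / 1.1315632 = 1.176587 (AUD/CAD).

1.1766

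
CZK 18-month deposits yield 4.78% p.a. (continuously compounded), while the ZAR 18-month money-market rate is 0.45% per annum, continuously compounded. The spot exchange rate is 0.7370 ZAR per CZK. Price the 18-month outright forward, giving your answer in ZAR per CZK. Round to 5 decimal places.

0.69065

T = 18/12 years.
Growth of 1 ZAR over T: e^(0.0045×18/12) = 1.0067728.
Growth of 1 CZK over T: e^(0.0478×18/12) = 1.074333.
CIP: F = S · (grow ZAR)/(grow CZK) = 0.737 × 1.0067728/1.074333 = 0.6906532 ZAR per CZK.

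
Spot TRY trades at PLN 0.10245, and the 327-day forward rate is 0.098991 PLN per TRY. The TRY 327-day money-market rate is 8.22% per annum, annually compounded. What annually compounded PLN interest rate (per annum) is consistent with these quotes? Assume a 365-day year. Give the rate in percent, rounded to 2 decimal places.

T = 327/365 years.
F/S = 0.098991/0.10245 = 0.9662372 = (growth of PLN) / (growth of TRY).
The TRY side grows by (1 + 0.0822)^(327/365) = 1.0733362.
That pins the PLN growth at 1.0370974.
Annualise: 1.0370974^(365/327) − 1 = 0.041497 = 4.15%.

4.15%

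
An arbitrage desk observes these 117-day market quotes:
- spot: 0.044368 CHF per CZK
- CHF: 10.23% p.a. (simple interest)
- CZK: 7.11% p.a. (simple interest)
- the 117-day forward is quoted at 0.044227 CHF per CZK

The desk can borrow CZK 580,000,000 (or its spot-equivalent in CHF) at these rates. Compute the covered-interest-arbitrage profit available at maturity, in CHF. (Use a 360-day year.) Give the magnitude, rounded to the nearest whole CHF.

CHF 344,607

T = 117/360 years.
Route A — deposit CZK, sell forward: 580,000,000 × 1.0231075 × 0.044227 = CHF 26,244,405.73.
Route B — convert at spot, deposit CHF: 580,000,000 × 0.044368 × 1.0332475 = CHF 26,589,012.55.
The quoted forward undervalues CZK, so borrow CZK, convert to CHF at spot, deposit the CHF at 10.23%, and buy CZK forward at 0.044227 to cover the loan.
Arbitrage profit = |26,244,405.73 − 26,589,012.55| = CHF 344,607.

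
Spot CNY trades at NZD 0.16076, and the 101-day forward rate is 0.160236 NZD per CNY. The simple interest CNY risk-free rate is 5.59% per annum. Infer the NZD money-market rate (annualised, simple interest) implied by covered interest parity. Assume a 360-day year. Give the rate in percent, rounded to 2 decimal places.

4.41%

T = 101/360 years.
By CIP, F/S equals the NZD-to-CNY growth ratio: 0.160236/0.16076 = 0.9967405.
The CNY side grows by 1 + 0.0559×101/360 = 1.0156831.
So the NZD growth factor = 1.0123725.
r = (1.0123725 − 1)/(101/360) = 0.044100 → 4.41%.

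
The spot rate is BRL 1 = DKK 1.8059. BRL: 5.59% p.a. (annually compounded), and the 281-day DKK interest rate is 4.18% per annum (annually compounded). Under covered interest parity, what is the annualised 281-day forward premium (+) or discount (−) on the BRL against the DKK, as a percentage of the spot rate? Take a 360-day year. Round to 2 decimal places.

T = 281/360 years.
No-arbitrage forward: 1.8059 × 1.0324801 / 1.0433713 = 1.7870492 DKK/BRL.
(F − S)/S ÷ T = (1.7870492 − 1.8059)/1.8059/(281/360) = -0.013373 → -1.34%.

-1.34%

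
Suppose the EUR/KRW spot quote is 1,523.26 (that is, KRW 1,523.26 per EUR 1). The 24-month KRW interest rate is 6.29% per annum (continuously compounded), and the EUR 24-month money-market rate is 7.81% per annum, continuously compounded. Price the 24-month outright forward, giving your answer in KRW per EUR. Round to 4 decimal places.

1477.6497

T = 2 years.
KRW accumulates by e^(0.0629×2) = 1.1340553345.
EUR accumulates by e^(0.0781×2) = 1.1690599917.
Forward (KRW per EUR) = 1523.26 × 1.1340553345 / 1.1690599917 = 1477.649685.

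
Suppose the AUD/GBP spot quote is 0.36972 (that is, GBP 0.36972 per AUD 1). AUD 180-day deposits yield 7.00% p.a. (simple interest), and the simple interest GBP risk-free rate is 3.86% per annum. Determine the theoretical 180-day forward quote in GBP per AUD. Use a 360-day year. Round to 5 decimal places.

T = 180/360 years.
GBP accumulates by 1 + 0.0386×180/360 = 1.019300.
AUD accumulates by 1 + 0.0700×180/360 = 1.035000.
Forward (GBP per AUD) = 0.36972 × 1.019300 / 1.035000 = 0.3641117.

0.36411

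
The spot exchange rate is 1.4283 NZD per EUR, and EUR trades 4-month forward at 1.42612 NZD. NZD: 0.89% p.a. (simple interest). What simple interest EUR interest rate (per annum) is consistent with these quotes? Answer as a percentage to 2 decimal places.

T = 4/12 years.
CIP gives F = S · g_NZD/g_EUR, so g_NZD/g_EUR = 1.42612/1.4283 = 0.9984737.
NZD growth factor: 1 + 0.0089×4/12 = 1.0029667.
Hence g_EUR = 1.0044999.
(1.0044999 − 1)/T = 0.013500, i.e. 1.35%.

1.35%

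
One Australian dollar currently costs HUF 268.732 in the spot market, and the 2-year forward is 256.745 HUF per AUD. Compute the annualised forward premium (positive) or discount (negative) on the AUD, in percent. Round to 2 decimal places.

-2.23%

T = 2 years.
Period premium: (256.745 − 268.732)/268.732 = -0.0446058.
×(1/T) gives -2.23% p.a.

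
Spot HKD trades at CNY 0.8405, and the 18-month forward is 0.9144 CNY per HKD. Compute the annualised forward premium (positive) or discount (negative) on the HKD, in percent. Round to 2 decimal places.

T = 18/12 years.
HKD trades forward at +8.79239% vs spot over the period.
Annualise by dividing by T: 0.0879239 / (18/12) = 0.058616 → 5.86%.

+5.86%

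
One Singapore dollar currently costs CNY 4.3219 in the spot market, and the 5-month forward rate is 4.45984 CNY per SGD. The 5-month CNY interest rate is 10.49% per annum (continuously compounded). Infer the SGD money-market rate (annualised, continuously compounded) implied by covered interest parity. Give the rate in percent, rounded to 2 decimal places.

2.95%

T = 5/12 years.
CIP gives F = S · g_CNY/g_SGD, so g_CNY/g_SGD = 4.45984/4.3219 = 1.0319165.
CNY growth factor: e^(0.1049×5/12) = 1.0446776.
So the SGD growth factor = 1.0123664.
r = ln(1.0123664)/(5/12) = 0.029497 → 2.95%.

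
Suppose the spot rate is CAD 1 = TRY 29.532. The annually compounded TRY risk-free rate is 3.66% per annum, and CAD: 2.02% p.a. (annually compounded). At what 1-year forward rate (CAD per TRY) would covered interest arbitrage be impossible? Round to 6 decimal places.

T = 1 year.
TRY accumulates by (1 + 0.0366)^1 = 1.036600.
CAD accumulates by (1 + 0.0202)^1 = 1.020200.
Forward (TRY per CAD) = 29.532 × 1.036600 / 1.020200 = 30.00674.
Quoted the other way: 1/30.00674 = 0.033326 CAD per TRY.

0.033326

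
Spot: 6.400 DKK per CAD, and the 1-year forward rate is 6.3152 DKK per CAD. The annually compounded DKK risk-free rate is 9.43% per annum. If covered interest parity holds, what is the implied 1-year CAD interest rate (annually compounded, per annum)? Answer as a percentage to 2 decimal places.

10.90%

T = 1 year.
F/S = 6.3152/6.4 = 0.9867500 = (growth of DKK) / (growth of CAD).
DKK growth factor: (1 + 0.0943)^1 = 1.094300.
That pins the CAD growth at 1.1089942.
r = 1.1089942^(1/1) − 1 = 0.108994 → 10.90%.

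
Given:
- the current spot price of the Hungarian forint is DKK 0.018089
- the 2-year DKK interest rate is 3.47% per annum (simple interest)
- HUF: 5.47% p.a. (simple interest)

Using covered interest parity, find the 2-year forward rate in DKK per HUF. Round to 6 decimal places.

T = 2 years.
DKK accumulates by 1 + 0.0347×2 = 1.069400.
HUF growth factor: 1 + 0.0547×2 = 1.109400.
CIP: F = S · (grow DKK)/(grow HUF) = 0.018089 × 1.069400/1.109400 = 0.01743679 DKK per HUF.

0.017437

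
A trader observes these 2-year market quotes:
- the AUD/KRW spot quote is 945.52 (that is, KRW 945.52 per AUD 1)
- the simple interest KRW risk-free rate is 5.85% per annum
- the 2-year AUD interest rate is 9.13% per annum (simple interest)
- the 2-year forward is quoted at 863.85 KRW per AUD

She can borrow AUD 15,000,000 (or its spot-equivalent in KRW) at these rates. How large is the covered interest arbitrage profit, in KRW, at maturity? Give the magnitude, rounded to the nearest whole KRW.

T = 2 years.
Invest the AUD and cover forward: 15,000,000 × 1.182600 × 863.85 = KRW 15,323,835,150.00.
Convert at spot and invest in KRW: 15,000,000 × 945.52 × 1.117000 = KRW 15,842,187,600.00.
The quoted forward undervalues AUD, so borrow AUD, convert to KRW at spot, deposit the KRW at 5.85%, and buy AUD forward at 863.85 to cover the loan.
Arbitrage profit = |15,323,835,150.00 − 15,842,187,600.00| = KRW 518,352,450.

KRW 518,352,450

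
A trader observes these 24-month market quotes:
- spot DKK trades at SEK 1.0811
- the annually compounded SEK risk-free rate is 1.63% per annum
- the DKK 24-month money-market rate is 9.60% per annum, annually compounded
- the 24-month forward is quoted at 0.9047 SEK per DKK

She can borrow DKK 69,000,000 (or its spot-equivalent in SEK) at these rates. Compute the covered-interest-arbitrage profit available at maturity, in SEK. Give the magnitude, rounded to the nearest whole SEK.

SEK 2,062,478

T = 2 years.
Invest the DKK and cover forward: 69,000,000 × 1.201216 × 0.9047 = SEK 74,985,067.95.
Convert at spot and invest in SEK: 69,000,000 × 1.0811 × 1.03286569 = SEK 77,047,545.72.
The quoted forward undervalues DKK, so borrow DKK, convert to SEK at spot, deposit the SEK at 1.63%, and buy DKK forward at 0.9047 to cover the loan.
Profit = 77,047,545.72 − 74,985,067.95 = SEK 2,062,478.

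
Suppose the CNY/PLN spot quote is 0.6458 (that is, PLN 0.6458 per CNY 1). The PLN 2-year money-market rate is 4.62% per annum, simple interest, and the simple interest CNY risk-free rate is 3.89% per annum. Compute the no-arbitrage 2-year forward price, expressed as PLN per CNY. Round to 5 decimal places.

T = 2 years.
Growth of 1 PLN over T: 1 + 0.0462×2 = 1.092400.
CNY growth factor: 1 + 0.0389×2 = 1.077800.
Forward (PLN per CNY) = 0.6458 × 1.092400 / 1.077800 = 0.6545481.

0.65455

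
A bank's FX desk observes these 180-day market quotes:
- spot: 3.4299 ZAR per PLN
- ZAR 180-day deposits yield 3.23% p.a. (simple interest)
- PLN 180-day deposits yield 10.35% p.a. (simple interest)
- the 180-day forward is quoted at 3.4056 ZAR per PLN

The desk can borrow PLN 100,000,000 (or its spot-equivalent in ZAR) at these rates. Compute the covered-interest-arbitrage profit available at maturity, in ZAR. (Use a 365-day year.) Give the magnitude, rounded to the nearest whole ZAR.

T = 180/365 years.
Route A — deposit PLN, sell forward: 100,000,000 × 1.05104109589 × 3.4056 = ZAR 357,942,555.62.
Route B — convert at spot, deposit ZAR: 100,000,000 × 3.4299 × 1.01592876712 = ZAR 348,453,407.83.
The quoted forward overvalues PLN, so borrow ZAR, buy PLN at spot, deposit the PLN at 10.35%, and sell the proceeds forward at 3.4056.
Profit = 357,942,555.62 − 348,453,407.83 = ZAR 9,489,148.

ZAR 9,489,148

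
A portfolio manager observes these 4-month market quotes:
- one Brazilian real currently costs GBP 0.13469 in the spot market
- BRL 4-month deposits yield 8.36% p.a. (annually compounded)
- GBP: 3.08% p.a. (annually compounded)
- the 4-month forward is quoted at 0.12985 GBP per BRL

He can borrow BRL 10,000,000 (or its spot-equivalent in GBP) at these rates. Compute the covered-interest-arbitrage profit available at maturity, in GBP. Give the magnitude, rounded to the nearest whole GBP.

GBP 26,868

T = 4/12 years.
Invest the BRL and cover forward: 10,000,000 × 1.027124288 × 0.12985 = GBP 1,333,720.89.
Convert at spot and invest in GBP: 10,000,000 × 0.13469 × 1.01016303 = GBP 1,360,588.59.
The quoted forward undervalues BRL, so borrow BRL, convert to GBP at spot, deposit the GBP at 3.08%, and buy BRL forward at 0.12985 to cover the loan.
Profit = 1,360,588.59 − 1,333,720.89 = GBP 26,868.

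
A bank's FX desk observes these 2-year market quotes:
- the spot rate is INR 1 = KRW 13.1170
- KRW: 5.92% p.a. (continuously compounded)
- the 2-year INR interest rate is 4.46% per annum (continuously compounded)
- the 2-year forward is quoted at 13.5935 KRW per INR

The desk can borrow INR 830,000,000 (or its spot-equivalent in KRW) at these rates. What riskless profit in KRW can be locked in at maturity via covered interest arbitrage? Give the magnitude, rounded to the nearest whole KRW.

KRW 79,706,425

T = 2 years.
Keep in INR, deliver into the forward: 830,000,000·1.093299294321·13.5935 = KRW 12,335,264,084.60.
Swap to KRW now, deposit: 830,000,000·13.1170·1.125694299043 = KRW 12,255,557,660.05.
The quoted forward overvalues INR, so borrow KRW, buy INR at spot, deposit the INR at 4.46%, and sell the proceeds forward at 13.5935.
Profit = 12,335,264,084.60 − 12,255,557,660.05 = KRW 79,706,425.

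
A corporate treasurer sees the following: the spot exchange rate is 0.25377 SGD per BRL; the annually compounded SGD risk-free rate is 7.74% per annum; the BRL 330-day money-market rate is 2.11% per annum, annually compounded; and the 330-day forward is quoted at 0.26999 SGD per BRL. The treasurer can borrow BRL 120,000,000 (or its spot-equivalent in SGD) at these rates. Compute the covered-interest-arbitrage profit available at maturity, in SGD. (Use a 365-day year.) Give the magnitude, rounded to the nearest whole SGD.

SGD 440,535

T = 330/365 years.
Keep in BRL, deliver into the forward: 120,000,000·1.0190575606·0.26999 = SGD 33,016,242.09.
Swap to SGD now, deposit: 120,000,000·0.25377·1.0697254545 = SGD 32,575,707.43.
The quoted forward overvalues BRL, so borrow SGD, buy BRL at spot, deposit the BRL at 2.11%, and sell the proceeds forward at 0.26999.
Arbitrage profit = |33,016,242.09 − 32,575,707.43| = SGD 440,535.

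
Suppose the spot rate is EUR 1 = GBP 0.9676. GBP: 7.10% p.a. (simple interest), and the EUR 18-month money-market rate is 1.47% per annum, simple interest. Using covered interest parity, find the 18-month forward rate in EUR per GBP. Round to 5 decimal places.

T = 18/12 years.
GBP growth factor: 1 + 0.0710×18/12 = 1.106500.
EUR accumulates by 1 + 0.0147×18/12 = 1.022050.
CIP: F = S · (grow GBP)/(grow EUR) = 0.9676 × 1.106500/1.022050 = 1.047551 GBP per EUR.
Invert for EUR per GBP: 1 / 1.047551 = 0.95461.

0.95461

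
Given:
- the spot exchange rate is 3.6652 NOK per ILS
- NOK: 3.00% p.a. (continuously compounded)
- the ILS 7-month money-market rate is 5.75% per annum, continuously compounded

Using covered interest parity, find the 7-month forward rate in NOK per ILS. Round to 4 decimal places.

T = 7/12 years.
NOK accumulates by e^(0.0300×7/12) = 1.017654.
Growth of 1 ILS over T: e^(0.0575×7/12) = 1.0341105.
CIP: F = S · (grow NOK)/(grow ILS) = 3.6652 × 1.017654/1.0341105 = 3.606873 NOK per ILS.

3.6069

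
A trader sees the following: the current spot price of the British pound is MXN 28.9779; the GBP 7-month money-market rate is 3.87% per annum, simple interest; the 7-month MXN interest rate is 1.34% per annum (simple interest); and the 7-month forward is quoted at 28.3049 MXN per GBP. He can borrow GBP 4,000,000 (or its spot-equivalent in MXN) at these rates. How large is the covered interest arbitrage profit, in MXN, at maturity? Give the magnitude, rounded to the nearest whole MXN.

T = 7/12 years.
Keep in GBP, deliver into the forward: 4,000,000·1.022575·28.3049 = MXN 115,775,532.47.
Swap to MXN now, deposit: 4,000,000·28.9779·1.00781666667 = MXN 116,817,642.34.
The quoted forward undervalues GBP, so borrow GBP, convert to MXN at spot, deposit the MXN at 1.34%, and buy GBP forward at 28.3049 to cover the loan.
Arbitrage profit = |115,775,532.47 − 116,817,642.34| = MXN 1,042,110.

MXN 1,042,110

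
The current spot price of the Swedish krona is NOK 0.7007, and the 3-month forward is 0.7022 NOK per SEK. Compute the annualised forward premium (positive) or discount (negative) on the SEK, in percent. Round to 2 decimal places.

+0.86%

T = 3/12 years.
Period premium: (0.7022 − 0.7007)/0.7007 = 0.0021407.
Annualise by dividing by T: 0.0021407 / (3/12) = 0.008563 → 0.86%.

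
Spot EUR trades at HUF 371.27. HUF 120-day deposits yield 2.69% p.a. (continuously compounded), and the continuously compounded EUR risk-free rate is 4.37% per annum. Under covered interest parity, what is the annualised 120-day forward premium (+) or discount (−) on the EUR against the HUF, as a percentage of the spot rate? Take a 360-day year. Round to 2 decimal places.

T = 120/360 years.
F = S · g_HUF/g_EUR = 371.27 × 1.009007/1.0146733 = 369.19670.
Annualised premium = (F − S)/S × (1/T) = (369.19670 − 371.27)/371.27 ÷ (120/360) = -1.68%.

-1.68%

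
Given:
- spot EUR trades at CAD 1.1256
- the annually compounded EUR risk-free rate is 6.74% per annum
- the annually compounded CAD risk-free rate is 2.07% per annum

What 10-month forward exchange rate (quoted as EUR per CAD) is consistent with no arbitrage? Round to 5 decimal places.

0.92216

T = 10/12 years.
CAD growth factor: (1 + 0.0207)^(10/12) = 1.0172205.
Growth of 1 EUR over T: (1 + 0.0674)^(10/12) = 1.0558592.
CIP: F = S · (grow CAD)/(grow EUR) = 1.1256 × 1.0172205/1.0558592 = 1.084409 CAD per EUR.
Invert for EUR per CAD: 1 / 1.084409 = 0.92216.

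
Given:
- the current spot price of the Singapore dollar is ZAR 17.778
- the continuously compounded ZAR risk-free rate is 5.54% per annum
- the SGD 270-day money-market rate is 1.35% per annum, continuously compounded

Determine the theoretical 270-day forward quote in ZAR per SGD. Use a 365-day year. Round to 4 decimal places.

18.3376

T = 270/365 years.
ZAR accumulates by e^(0.0554×270/365) = 1.04183213.
SGD accumulates by e^(0.0135×270/365) = 1.01003633.
CIP: F = S · (grow ZAR)/(grow SGD) = 17.778 × 1.04183213/1.01003633 = 18.337649 ZAR per SGD.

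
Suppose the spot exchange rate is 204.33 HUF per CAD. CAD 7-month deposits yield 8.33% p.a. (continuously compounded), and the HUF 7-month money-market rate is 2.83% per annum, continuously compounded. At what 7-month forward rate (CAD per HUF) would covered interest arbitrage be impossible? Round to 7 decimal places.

0.0050536

T = 7/12 years.
Growth of 1 HUF over T: e^(0.0283×7/12) = 1.0166453.
Growth of 1 CAD over T: e^(0.0833×7/12) = 1.0497916.
So F = 204.33 × 1.0166453 / 1.0497916 = 197.8784 (HUF/CAD).
Invert for CAD per HUF: 1 / 197.8784 = 0.0050536.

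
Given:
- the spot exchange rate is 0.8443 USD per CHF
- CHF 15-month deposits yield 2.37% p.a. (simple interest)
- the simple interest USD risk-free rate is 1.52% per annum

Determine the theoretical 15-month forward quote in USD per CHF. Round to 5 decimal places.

0.83559

T = 15/12 years.
USD accumulates by 1 + 0.0152×15/12 = 1.019000.
Growth of 1 CHF over T: 1 + 0.0237×15/12 = 1.029625.
CIP: F = S · (grow USD)/(grow CHF) = 0.8443 × 1.019000/1.029625 = 0.8355874 USD per CHF.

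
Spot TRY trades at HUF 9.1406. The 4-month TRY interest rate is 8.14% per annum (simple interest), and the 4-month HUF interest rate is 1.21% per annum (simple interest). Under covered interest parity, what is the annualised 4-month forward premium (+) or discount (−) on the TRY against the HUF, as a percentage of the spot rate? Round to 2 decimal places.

-6.75%

T = 4/12 years.
CIP forward (HUF per TRY) = 9.1406 × 1.0040333/1.0271333 = 8.9350299.
(F − S)/S ÷ T = (8.9350299 − 9.1406)/9.1406/(4/12) = -0.067469 → -6.75%.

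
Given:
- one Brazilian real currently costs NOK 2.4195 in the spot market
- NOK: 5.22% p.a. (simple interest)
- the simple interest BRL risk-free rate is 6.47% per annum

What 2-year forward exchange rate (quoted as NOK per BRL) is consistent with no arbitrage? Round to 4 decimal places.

2.3659

T = 2 years.
Growth of 1 NOK over T: 1 + 0.0522×2 = 1.104400.
BRL growth factor: 1 + 0.0647×2 = 1.129400.
CIP: F = S · (grow NOK)/(grow BRL) = 2.4195 × 1.104400/1.129400 = 2.365943 NOK per BRL.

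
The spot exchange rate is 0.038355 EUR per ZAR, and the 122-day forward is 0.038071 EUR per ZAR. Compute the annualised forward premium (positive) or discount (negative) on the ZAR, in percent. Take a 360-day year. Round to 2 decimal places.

-2.18%

T = 122/360 years.
ZAR trades forward at -0.74045% vs spot over the period.
Annualise by dividing by T: -0.0074045 / (122/360) = -0.021849 → -2.18%.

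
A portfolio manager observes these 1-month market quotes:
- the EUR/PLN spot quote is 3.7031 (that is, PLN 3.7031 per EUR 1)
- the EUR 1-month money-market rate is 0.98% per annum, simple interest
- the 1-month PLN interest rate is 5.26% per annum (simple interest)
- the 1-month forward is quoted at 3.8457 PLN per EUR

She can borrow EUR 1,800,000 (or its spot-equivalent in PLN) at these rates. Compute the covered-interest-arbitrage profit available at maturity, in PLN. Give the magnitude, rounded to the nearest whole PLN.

T = 1/12 years.
Keep in EUR, deliver into the forward: 1,800,000·1.000816667·3.8457 = PLN 6,927,913.18.
Swap to PLN now, deposit: 1,800,000·3.7031·1.004383333 = PLN 6,694,797.46.
The quoted forward overvalues EUR, so borrow PLN, buy EUR at spot, deposit the EUR at 0.98%, and sell the proceeds forward at 3.8457.
Arbitrage profit = |6,927,913.18 − 6,694,797.46| = PLN 233,116.

PLN 233,116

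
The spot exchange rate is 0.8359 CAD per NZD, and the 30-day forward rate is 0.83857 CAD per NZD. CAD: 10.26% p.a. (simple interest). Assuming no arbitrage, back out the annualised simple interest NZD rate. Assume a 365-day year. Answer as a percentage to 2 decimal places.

6.35%

T = 30/365 years.
By CIP, F/S equals the CAD-to-NZD growth ratio: 0.83857/0.8359 = 1.0031942.
CAD growth factor: 1 + 0.1026×30/365 = 1.0084329.
So the NZD growth factor = 1.005222.
(1.005222 − 1)/T = 0.063534, i.e. 6.35%.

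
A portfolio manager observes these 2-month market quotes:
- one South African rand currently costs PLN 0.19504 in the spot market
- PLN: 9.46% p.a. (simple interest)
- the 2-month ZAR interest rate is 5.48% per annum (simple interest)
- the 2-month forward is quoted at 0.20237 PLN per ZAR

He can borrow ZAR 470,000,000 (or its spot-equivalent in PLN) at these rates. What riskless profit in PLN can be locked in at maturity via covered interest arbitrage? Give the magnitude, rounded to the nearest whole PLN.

PLN 2,868,496

T = 2/12 years.
Invest the ZAR and cover forward: 470,000,000 × 1.0091333333 × 0.20237 = PLN 95,982,606.95.
Convert at spot and invest in PLN: 470,000,000 × 0.19504 × 1.0157666667 = PLN 93,114,111.42.
The quoted forward overvalues ZAR, so borrow PLN, buy ZAR at spot, deposit the ZAR at 5.48%, and sell the proceeds forward at 0.20237.
Arbitrage profit = |95,982,606.95 − 93,114,111.42| = PLN 2,868,496.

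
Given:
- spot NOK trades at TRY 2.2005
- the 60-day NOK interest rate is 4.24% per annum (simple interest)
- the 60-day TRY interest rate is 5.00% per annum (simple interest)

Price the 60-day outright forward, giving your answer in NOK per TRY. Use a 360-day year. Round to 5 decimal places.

0.45387

T = 60/360 years.
TRY accumulates by 1 + 0.0500×60/360 = 1.0083333.
NOK accumulates by 1 + 0.0424×60/360 = 1.0070667.
Forward (TRY per NOK) = 2.2005 × 1.0083333 / 1.0070667 = 2.203268.
Invert for NOK per TRY: 1 / 2.203268 = 0.45387.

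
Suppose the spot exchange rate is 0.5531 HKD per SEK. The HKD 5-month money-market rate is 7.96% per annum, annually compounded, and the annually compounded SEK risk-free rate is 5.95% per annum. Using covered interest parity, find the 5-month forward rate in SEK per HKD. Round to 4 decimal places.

T = 5/12 years.
HKD accumulates by (1 + 0.0796)^(5/12) = 1.0324274.
SEK growth factor: (1 + 0.0595)^(5/12) = 1.0243744.
So F = 0.5531 × 1.0324274 / 1.0243744 = 0.5574481 (HKD/SEK).
Quoted the other way: 1/0.5574481 = 1.7939 SEK per HKD.

1.7939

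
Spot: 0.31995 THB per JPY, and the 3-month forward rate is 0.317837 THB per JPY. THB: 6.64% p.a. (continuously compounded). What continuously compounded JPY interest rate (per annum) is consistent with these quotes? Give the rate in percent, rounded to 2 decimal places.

9.29%

T = 3/12 years.
CIP gives F = S · g_THB/g_JPY, so g_THB/g_JPY = 0.317837/0.31995 = 0.9933958.
THB growth factor: e^(0.0664×3/12) = 1.0167385.
That pins the JPY growth at 1.0234979.
r = ln(1.0234979)/(3/12) = 0.092904 → 9.29%.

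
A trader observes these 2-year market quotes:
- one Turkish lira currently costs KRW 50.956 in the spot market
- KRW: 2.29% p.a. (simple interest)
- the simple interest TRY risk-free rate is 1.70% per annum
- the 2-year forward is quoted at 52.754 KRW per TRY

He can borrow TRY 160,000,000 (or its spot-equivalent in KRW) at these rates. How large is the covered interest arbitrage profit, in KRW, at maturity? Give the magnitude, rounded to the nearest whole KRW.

KRW 201,256,192

T = 2 years.
Route A — deposit TRY, sell forward: 160,000,000 × 1.034000 × 52.754 = KRW 8,727,621,760.00.
Route B — convert at spot, deposit KRW: 160,000,000 × 50.956 × 1.045800 = KRW 8,526,365,568.00.
The quoted forward overvalues TRY, so borrow KRW, buy TRY at spot, deposit the TRY at 1.70%, and sell the proceeds forward at 52.754.
The gap between the two covered legs is KRW 201,256,192.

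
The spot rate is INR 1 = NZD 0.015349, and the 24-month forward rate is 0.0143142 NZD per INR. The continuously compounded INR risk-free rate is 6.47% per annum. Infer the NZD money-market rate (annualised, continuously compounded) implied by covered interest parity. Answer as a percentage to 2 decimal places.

2.98%

T = 2 years.
CIP gives F = S · g_NZD/g_INR, so g_NZD/g_INR = 0.0143142/0.015349 = 0.9325819.
The INR side grows by e^(0.0647×2) = 1.1381453.
Hence g_NZD = 1.0614137.
Take logs: ln 1.0614137 / 2 = 0.029801, so 2.98%.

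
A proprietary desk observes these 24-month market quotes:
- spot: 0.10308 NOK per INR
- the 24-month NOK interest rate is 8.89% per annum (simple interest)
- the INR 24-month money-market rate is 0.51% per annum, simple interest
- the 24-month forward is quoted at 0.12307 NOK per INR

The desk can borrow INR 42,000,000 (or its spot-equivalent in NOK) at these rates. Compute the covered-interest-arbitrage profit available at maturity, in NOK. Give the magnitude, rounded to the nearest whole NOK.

T = 2 years.
Invest the INR and cover forward: 42,000,000 × 1.010200 × 0.12307 = NOK 5,221,663.19.
Convert at spot and invest in NOK: 42,000,000 × 0.10308 × 1.177800 = NOK 5,099,120.21.
The quoted forward overvalues INR, so borrow NOK, buy INR at spot, deposit the INR at 0.51%, and sell the proceeds forward at 0.12307.
The gap between the two covered legs is NOK 122,543.

NOK 122,543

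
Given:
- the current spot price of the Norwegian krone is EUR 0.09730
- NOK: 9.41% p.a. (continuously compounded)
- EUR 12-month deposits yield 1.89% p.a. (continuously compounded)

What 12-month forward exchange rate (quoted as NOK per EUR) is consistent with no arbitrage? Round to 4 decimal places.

T = 1 year.
EUR growth factor: e^(0.0189×1) = 1.01907974.
Growth of 1 NOK over T: e^(0.0941×1) = 1.09866961.
Forward (EUR per NOK) = 0.0973 × 1.01907974 / 1.09866961 = 0.090251389.
Quoted the other way: 1/0.090251389 = 11.0802 NOK per EUR.

11.0802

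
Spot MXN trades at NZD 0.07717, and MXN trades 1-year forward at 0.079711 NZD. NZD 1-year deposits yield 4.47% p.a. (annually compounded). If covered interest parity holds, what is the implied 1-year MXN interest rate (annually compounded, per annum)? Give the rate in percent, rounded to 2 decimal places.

T = 1 year.
CIP gives F = S · g_NZD/g_MXN, so g_NZD/g_MXN = 0.079711/0.07717 = 1.0329273.
NZD growth factor: (1 + 0.0447)^1 = 1.044700.
Hence g_MXN = 1.0113974.
Annualise: 1.0113974^(1/1) − 1 = 0.011397 = 1.14%.

1.14%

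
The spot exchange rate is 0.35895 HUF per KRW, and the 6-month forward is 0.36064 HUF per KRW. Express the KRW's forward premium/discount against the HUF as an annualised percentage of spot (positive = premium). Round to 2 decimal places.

T = 6/12 years.
(F − S)/S = (0.36064 − 0.35895)/0.35895 = 0.0047082.
×(1/T) gives 0.94% p.a.

+0.94%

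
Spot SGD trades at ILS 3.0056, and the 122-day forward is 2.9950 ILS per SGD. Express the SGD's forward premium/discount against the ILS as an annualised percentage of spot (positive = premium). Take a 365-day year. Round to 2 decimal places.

T = 122/365 years.
Period premium: (2.9950 − 3.0056)/3.0056 = -0.0035268.
Per annum: -0.0035268 / (122/365) = -0.010551 = -1.06%.

-1.06%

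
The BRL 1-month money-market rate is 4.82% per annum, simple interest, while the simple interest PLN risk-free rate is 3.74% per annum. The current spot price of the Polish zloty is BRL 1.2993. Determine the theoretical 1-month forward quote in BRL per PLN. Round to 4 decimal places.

T = 1/12 years.
BRL accumulates by 1 + 0.0482×1/12 = 1.0040167.
Growth of 1 PLN over T: 1 + 0.0374×1/12 = 1.0031167.
So F = 1.2993 × 1.0040167 / 1.0031167 = 1.300466 (BRL/PLN).

1.3005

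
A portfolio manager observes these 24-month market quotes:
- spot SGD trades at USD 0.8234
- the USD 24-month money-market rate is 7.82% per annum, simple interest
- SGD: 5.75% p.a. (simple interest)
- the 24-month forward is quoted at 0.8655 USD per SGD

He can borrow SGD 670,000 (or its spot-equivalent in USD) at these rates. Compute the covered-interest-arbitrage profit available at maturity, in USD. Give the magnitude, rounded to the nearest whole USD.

T = 2 years.
Route A — deposit SGD, sell forward: 670,000 × 1.115000 × 0.8655 = USD 646,571.78.
Route B — convert at spot, deposit USD: 670,000 × 0.8234 × 1.156400 = USD 637,960.44.
The quoted forward overvalues SGD, so borrow USD, buy SGD at spot, deposit the SGD at 5.75%, and sell the proceeds forward at 0.8655.
The gap between the two covered legs is USD 8,611.

USD 8,611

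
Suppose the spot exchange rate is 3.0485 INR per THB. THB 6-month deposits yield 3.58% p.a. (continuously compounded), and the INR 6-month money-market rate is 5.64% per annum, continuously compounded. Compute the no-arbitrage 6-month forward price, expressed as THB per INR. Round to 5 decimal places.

T = 6/12 years.
INR accumulates by e^(0.0564×6/12) = 1.0286014.
Growth of 1 THB over T: e^(0.0358×6/12) = 1.0180612.
So F = 3.0485 × 1.0286014 / 1.0180612 = 3.080062 (INR/THB).
Invert for THB per INR: 1 / 3.080062 = 0.32467.

0.32467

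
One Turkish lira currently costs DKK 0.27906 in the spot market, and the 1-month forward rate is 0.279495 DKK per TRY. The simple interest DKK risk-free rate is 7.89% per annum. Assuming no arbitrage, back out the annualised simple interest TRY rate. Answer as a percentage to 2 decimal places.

T = 1/12 years.
By CIP, F/S equals the DKK-to-TRY growth ratio: 0.279495/0.27906 = 1.0015588.
The DKK side grows by 1 + 0.0789×1/12 = 1.006575.
That pins the TRY growth at 1.0050084.
r = (1.0050084 − 1)/(1/12) = 0.060101 → 6.01%.

6.01%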